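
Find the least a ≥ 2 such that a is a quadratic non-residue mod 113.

(2/113) = +1, so 2 is a residue.
(3/113) = −1, so 3 is the smallest positive non-residue mod 113.

3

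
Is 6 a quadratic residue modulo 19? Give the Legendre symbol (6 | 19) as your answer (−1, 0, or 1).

1

Euler's criterion: (6/19) ≡ 6^9 (mod 19).
6^2 ≡ 17 (mod 19)
6^4 ≡ 4 (mod 19)
6^8 ≡ 16 (mod 19)
6^9 = 6^(8+1) ≡ 1 (mod 19).
Result is 1, so (6/19) = 1.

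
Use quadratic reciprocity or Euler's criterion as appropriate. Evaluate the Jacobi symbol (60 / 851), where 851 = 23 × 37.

Pull out 2^2: since 851 ≡ 3 (mod 8), (2/851) = -1, so (2/851)^2 = +1.
Reciprocity: 15 ≡ 3 and 851 ≡ 3 (mod 4), so (15/851) = −(851/15).
Reduce top mod 15: now compute (11/15).
Reciprocity: 11 ≡ 3 and 15 ≡ 3 (mod 4), so (11/15) = −(15/11).
Reduce top mod 11: now compute (4/11).
Pull out 2^2: since 11 ≡ 3 (mod 8), (2/11) = -1, so (2/11)^2 = +1.
Reached (1/11) = 1. Collecting the sign flips along the way, the symbol is +1.

1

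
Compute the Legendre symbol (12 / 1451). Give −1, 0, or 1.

1

Pull out 2^2: since 1451 ≡ 3 (mod 8), (2/1451) = -1, so (2/1451)^2 = +1.
Reciprocity: 3 ≡ 3 and 1451 ≡ 3 (mod 4), so (3/1451) = −(1451/3).
Reduce top mod 3: now compute (2/3).
Pull out 2: since 3 ≡ 3 (mod 8), (2/3) = -1.
Reached (1/3) = 1. Collecting the sign flips along the way, the symbol is +1.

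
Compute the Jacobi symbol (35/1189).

Reciprocity: 35 ≡ 3 and 1189 ≡ 1 (mod 4), so (35/1189) = +(1189/35).
Reduce top mod 35: now compute (34/35).
Pull out 2: since 35 ≡ 3 (mod 8), (2/35) = -1.
Reciprocity: 17 ≡ 1 and 35 ≡ 3 (mod 4), so (17/35) = +(35/17).
Reduce top mod 17: now compute (1/17).
Reached (1/17) = 1. Collecting the sign flips along the way, the symbol is -1.

-1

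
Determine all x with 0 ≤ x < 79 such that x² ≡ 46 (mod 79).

21, 58

Since 79 ≡ 3 (mod 4), a square root of 46 is 46^((79+1)/4) = 46^20 mod 79.
Repeated squaring: 46^2≡62, 46^4≡52, 46^8≡18, 46^16≡8 (mod 79).
46^20 = 46^(16+4) ≡ 21 (mod 79).
Check: 21² = 441 ≡ 46 (mod 79). The two roots are 21 and 58.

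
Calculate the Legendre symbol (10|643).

Pull out 2: since 643 ≡ 3 (mod 8), (2/643) = -1.
Reciprocity: 5 ≡ 1 and 643 ≡ 3 (mod 4), so (5/643) = +(643/5).
Reduce top mod 5: now compute (3/5).
Reciprocity: 3 ≡ 3 and 5 ≡ 1 (mod 4), so (3/5) = +(5/3).
Reduce top mod 3: now compute (2/3).
Pull out 2: since 3 ≡ 3 (mod 8), (2/3) = -1.
Reached (1/3) = 1. Collecting the sign flips along the way, the symbol is +1.

1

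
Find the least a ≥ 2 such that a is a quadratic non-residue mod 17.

3

(2/17) = +1, so 2 is a residue.
(3/17) = −1, so 3 is the smallest positive non-residue mod 17.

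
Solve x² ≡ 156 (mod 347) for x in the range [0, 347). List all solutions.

Since 347 ≡ 3 (mod 4), a square root of 156 is 156^((347+1)/4) = 156^87 mod 347.
Repeated squaring: 156^2≡46, 156^4≡34, 156^8≡115, 156^16≡39, 156^32≡133, 156^64≡339 (mod 347).
156^87 = 156^(64+16+4+2+1) ≡ 117 (mod 347).
Check: 117² = 13689 ≡ 156 (mod 347). The two roots are 117 and 230.

117, 230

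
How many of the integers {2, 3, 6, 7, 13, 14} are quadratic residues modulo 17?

2

(2/17) = +1 → QR.
(3/17) = -1 → non-residue.
(6/17) = -1 → non-residue.
(7/17) = -1 → non-residue.
(13/17) = +1 → QR.
(14/17) = -1 → non-residue.
Total quadratic residues among the 6: 2.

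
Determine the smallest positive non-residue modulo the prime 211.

2

(2/211) = −1, so 2 is the smallest positive non-residue mod 211.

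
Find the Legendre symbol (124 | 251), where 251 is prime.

1

Pull out 2^2: since 251 ≡ 3 (mod 8), (2/251) = -1, so (2/251)^2 = +1.
Reciprocity: 31 ≡ 3 and 251 ≡ 3 (mod 4), so (31/251) = −(251/31).
Reduce top mod 31: now compute (3/31).
Reciprocity: 3 ≡ 3 and 31 ≡ 3 (mod 4), so (3/31) = −(31/3).
Reduce top mod 3: now compute (1/3).
Reached (1/3) = 1. Collecting the sign flips along the way, the symbol is +1.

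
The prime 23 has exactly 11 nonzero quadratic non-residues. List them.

Square k = 1,…,11 (k and 23−k give the same square):
1²=1, 2²=4, 3²=9, 4²=16, 5²≡2, 6²≡13, 7²≡3, 8²≡18, 9²≡12, 10²≡8, 11²≡6 (mod 23).
The residues are {1, 2, 3, 4, 6, 8, 9, 12, 13, 16, 18}; the non-residues are the remaining 11 nonzero classes.

5 7 10 11 14 15 17 19 20 21 22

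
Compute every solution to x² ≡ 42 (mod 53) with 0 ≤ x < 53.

53 ≡ 1 (mod 4), so we find a root by search.
Trying successive values, 25² = 625 ≡ 42 (mod 53). The other root is 53 − 25 = 28.

25, 28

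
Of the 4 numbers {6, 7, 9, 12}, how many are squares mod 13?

2

(6/13) = -1 → non-residue.
(7/13) = -1 → non-residue.
(9/13) = +1 → QR.
(12/13) = +1 → QR.
Total quadratic residues among the 4: 2.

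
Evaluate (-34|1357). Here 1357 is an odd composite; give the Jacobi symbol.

1

First reduce: -34 ≡ 1323 (mod 1357).
Reciprocity: 1323 ≡ 3 and 1357 ≡ 1 (mod 4), so (1323/1357) = +(1357/1323).
Reduce top mod 1323: now compute (34/1323).
Pull out 2: since 1323 ≡ 3 (mod 8), (2/1323) = -1.
Reciprocity: 17 ≡ 1 and 1323 ≡ 3 (mod 4), so (17/1323) = +(1323/17).
Reduce top mod 17: now compute (14/17).
Pull out 2: since 17 ≡ 1 (mod 8), (2/17) = +1.
Reciprocity: 7 ≡ 3 and 17 ≡ 1 (mod 4), so (7/17) = +(17/7).
Reduce top mod 7: now compute (3/7).
Reciprocity: 3 ≡ 3 and 7 ≡ 3 (mod 4), so (3/7) = −(7/3).
Reduce top mod 3: now compute (1/3).
Reached (1/3) = 1. Collecting the sign flips along the way, the symbol is +1.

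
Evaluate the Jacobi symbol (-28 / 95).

1

First reduce: -28 ≡ 67 (mod 95).
Reciprocity: 67 ≡ 3 and 95 ≡ 3 (mod 4), so (67/95) = −(95/67).
Reduce top mod 67: now compute (28/67).
Pull out 2^2: since 67 ≡ 3 (mod 8), (2/67) = -1, so (2/67)^2 = +1.
Reciprocity: 7 ≡ 3 and 67 ≡ 3 (mod 4), so (7/67) = −(67/7).
Reduce top mod 7: now compute (4/7).
Pull out 2^2: since 7 ≡ 7 (mod 8), (2/7) = +1, so (2/7)^2 = +1.
Reached (1/7) = 1. Collecting the sign flips along the way, the symbol is +1.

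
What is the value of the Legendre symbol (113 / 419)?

-1

Reciprocity: 113 ≡ 1 and 419 ≡ 3 (mod 4), so (113/419) = +(419/113).
Reduce top mod 113: now compute (80/113).
Pull out 2^4: since 113 ≡ 1 (mod 8), (2/113) = +1, so (2/113)^4 = +1.
Reciprocity: 5 ≡ 1 and 113 ≡ 1 (mod 4), so (5/113) = +(113/5).
Reduce top mod 5: now compute (3/5).
Reciprocity: 3 ≡ 3 and 5 ≡ 1 (mod 4), so (3/5) = +(5/3).
Reduce top mod 3: now compute (2/3).
Pull out 2: since 3 ≡ 3 (mod 8), (2/3) = -1.
Reached (1/3) = 1. Collecting the sign flips along the way, the symbol is -1.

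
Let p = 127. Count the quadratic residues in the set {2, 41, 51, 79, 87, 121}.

(2/127) = +1 → QR.
(41/127) = +1 → QR.
(51/127) = -1 → non-residue.
(79/127) = +1 → QR.
(87/127) = +1 → QR.
(121/127) = +1 → QR.
Total quadratic residues among the 6: 5.

5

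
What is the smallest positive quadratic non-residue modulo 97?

5

(2/97) = +1, so 2 is a residue.
(3/97) = +1, so 3 is a residue.
(4/97) = +1, so 4 is a residue.
(5/97) = −1, so 5 is the smallest positive non-residue mod 97.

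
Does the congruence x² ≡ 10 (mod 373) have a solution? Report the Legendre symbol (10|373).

Pull out 2: since 373 ≡ 5 (mod 8), (2/373) = -1.
Reciprocity: 5 ≡ 1 and 373 ≡ 1 (mod 4), so (5/373) = +(373/5).
Reduce top mod 5: now compute (3/5).
Reciprocity: 3 ≡ 3 and 5 ≡ 1 (mod 4), so (3/5) = +(5/3).
Reduce top mod 3: now compute (2/3).
Pull out 2: since 3 ≡ 3 (mod 8), (2/3) = -1.
Reached (1/3) = 1. Collecting the sign flips along the way, the symbol is +1.

1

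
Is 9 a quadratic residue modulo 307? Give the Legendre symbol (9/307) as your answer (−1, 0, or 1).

1

Euler's criterion: (9/307) ≡ 9^153 (mod 307).
9^2 ≡ 81 (mod 307)
9^4 ≡ 114 (mod 307)
9^8 ≡ 102 (mod 307)
9^16 ≡ 273 (mod 307)
9^32 ≡ 235 (mod 307)
9^64 ≡ 272 (mod 307)
9^128 ≡ 304 (mod 307)
9^153 = 9^(128+16+8+1) ≡ 1 (mod 307).
Result is 1, so (9/307) = 1.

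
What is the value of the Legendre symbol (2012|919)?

First reduce: 2012 ≡ 174 (mod 919).
Pull out 2: since 919 ≡ 7 (mod 8), (2/919) = +1.
Reciprocity: 87 ≡ 3 and 919 ≡ 3 (mod 4), so (87/919) = −(919/87).
Reduce top mod 87: now compute (49/87).
Reciprocity: 49 ≡ 1 and 87 ≡ 3 (mod 4), so (49/87) = +(87/49).
Reduce top mod 49: now compute (38/49).
Pull out 2: since 49 ≡ 1 (mod 8), (2/49) = +1.
Reciprocity: 19 ≡ 3 and 49 ≡ 1 (mod 4), so (19/49) = +(49/19).
Reduce top mod 19: now compute (11/19).
Reciprocity: 11 ≡ 3 and 19 ≡ 3 (mod 4), so (11/19) = −(19/11).
Reduce top mod 11: now compute (8/11).
Pull out 2^3: since 11 ≡ 3 (mod 8), (2/11) = -1, so (2/11)^3 = -1.
Reached (1/11) = 1. Collecting the sign flips along the way, the symbol is -1.

-1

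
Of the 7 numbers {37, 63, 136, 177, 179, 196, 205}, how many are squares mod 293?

(37/293) = +1 → QR.
(63/293) = -1 → non-residue.
(136/293) = -1 → non-residue.
(177/293) = -1 → non-residue.
(179/293) = -1 → non-residue.
(196/293) = +1 → QR.
(205/293) = +1 → QR.
Total quadratic residues among the 7: 3.

3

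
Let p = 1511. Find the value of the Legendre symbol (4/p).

Pull out 2^2: since 1511 ≡ 7 (mod 8), (2/1511) = +1, so (2/1511)^2 = +1.
Reached (1/1511) = 1. Collecting the sign flips along the way, the symbol is +1.

1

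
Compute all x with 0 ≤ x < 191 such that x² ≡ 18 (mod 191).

Since 191 ≡ 3 (mod 4), a square root of 18 is 18^((191+1)/4) = 18^48 mod 191.
Repeated squaring: 18^2≡133, 18^4≡117, 18^8≡128, 18^16≡149, 18^32≡45 (mod 191).
18^48 = 18^(32+16) ≡ 20 (mod 191).
Check: 20² = 400 ≡ 18 (mod 191). The two roots are 20 and 171.

20, 171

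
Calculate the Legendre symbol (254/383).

Pull out 2: since 383 ≡ 7 (mod 8), (2/383) = +1.
Reciprocity: 127 ≡ 3 and 383 ≡ 3 (mod 4), so (127/383) = −(383/127).
Reduce top mod 127: now compute (2/127).
Pull out 2: since 127 ≡ 7 (mod 8), (2/127) = +1.
Reached (1/127) = 1. Collecting the sign flips along the way, the symbol is -1.

-1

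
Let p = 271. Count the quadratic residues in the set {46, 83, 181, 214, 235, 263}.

1

(46/271) = -1 → non-residue.
(83/271) = +1 → QR.
(181/271) = -1 → non-residue.
(214/271) = -1 → non-residue.
(235/271) = -1 → non-residue.
(263/271) = -1 → non-residue.
Total quadratic residues among the 6: 1.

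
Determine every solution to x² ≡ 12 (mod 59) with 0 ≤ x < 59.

22, 37

Since 59 ≡ 3 (mod 4), a square root of 12 is 12^((59+1)/4) = 12^15 mod 59.
Repeated squaring: 12^2≡26, 12^4≡27, 12^8≡21 (mod 59).
12^15 = 12^(8+4+2+1) ≡ 22 (mod 59).
Check: 22² = 484 ≡ 12 (mod 59). The two roots are 22 and 37.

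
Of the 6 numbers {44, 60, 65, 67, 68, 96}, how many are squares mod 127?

3

(44/127) = +1 → QR.
(60/127) = +1 → QR.
(65/127) = -1 → non-residue.
(67/127) = -1 → non-residue.
(68/127) = +1 → QR.
(96/127) = -1 → non-residue.
Total quadratic residues among the 6: 3.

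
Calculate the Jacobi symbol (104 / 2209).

1

Pull out 2^3: since 2209 ≡ 1 (mod 8), (2/2209) = +1, so (2/2209)^3 = +1.
Reciprocity: 13 ≡ 1 and 2209 ≡ 1 (mod 4), so (13/2209) = +(2209/13).
Reduce top mod 13: now compute (12/13).
Pull out 2^2: since 13 ≡ 5 (mod 8), (2/13) = -1, so (2/13)^2 = +1.
Reciprocity: 3 ≡ 3 and 13 ≡ 1 (mod 4), so (3/13) = +(13/3).
Reduce top mod 3: now compute (1/3).
Reached (1/3) = 1. Collecting the sign flips along the way, the symbol is +1.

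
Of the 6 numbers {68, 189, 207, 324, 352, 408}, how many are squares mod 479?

4

(68/479) = -1 → non-residue.
(189/479) = +1 → QR.
(207/479) = +1 → QR.
(324/479) = +1 → QR.
(352/479) = +1 → QR.
(408/479) = -1 → non-residue.
Total quadratic residues among the 6: 4.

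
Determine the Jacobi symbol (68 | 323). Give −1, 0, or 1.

Pull out 2^2: since 323 ≡ 3 (mod 8), (2/323) = -1, so (2/323)^2 = +1.
Reciprocity: 17 ≡ 1 and 323 ≡ 3 (mod 4), so (17/323) = +(323/17).
Reduce top mod 17: now compute (0/17).
Top reduces to 0: gcd > 1, so the symbol is 0.

0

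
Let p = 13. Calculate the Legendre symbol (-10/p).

1

First reduce: -10 ≡ 3 (mod 13).
Reciprocity: 3 ≡ 3 and 13 ≡ 1 (mod 4), so (3/13) = +(13/3).
Reduce top mod 3: now compute (1/3).
Reached (1/3) = 1. Collecting the sign flips along the way, the symbol is +1.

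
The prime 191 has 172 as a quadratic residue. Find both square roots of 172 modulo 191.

Since 191 ≡ 3 (mod 4), a square root of 172 is 172^((191+1)/4) = 172^48 mod 191.
Repeated squaring: 172^2≡170, 172^4≡59, 172^8≡43, 172^16≡130, 172^32≡92 (mod 191).
172^48 = 172^(32+16) ≡ 118 (mod 191).
Check: 118² = 13924 ≡ 172 (mod 191). The two roots are 73 and 118.

73, 118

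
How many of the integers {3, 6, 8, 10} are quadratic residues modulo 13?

(3/13) = +1 → QR.
(6/13) = -1 → non-residue.
(8/13) = -1 → non-residue.
(10/13) = +1 → QR.
Total quadratic residues among the 4: 2.

2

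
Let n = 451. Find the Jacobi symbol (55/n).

Reciprocity: 55 ≡ 3 and 451 ≡ 3 (mod 4), so (55/451) = −(451/55).
Reduce top mod 55: now compute (11/55).
Reciprocity: 11 ≡ 3 and 55 ≡ 3 (mod 4), so (11/55) = −(55/11).
Reduce top mod 11: now compute (0/11).
Top reduces to 0: gcd > 1, so the symbol is 0.

0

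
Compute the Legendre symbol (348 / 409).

-1

Euler's criterion: (348/409) ≡ 348^204 (mod 409).
348^2 ≡ 40 (mod 409)
348^4 ≡ 373 (mod 409)
348^8 ≡ 69 (mod 409)
348^16 ≡ 262 (mod 409)
348^32 ≡ 341 (mod 409)
348^64 ≡ 125 (mod 409)
348^128 ≡ 83 (mod 409)
348^204 = 348^(128+64+8+4) ≡ 408 (mod 409).
Result is 408 ≡ −1, so (348/409) = −1.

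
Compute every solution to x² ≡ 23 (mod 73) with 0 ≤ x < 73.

73 ≡ 1 (mod 4), so we find a root by search.
Trying successive values, 13² = 169 ≡ 23 (mod 73). The other root is 73 − 13 = 60.

13, 60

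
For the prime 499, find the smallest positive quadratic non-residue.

2

(2/499) = −1, so 2 is the smallest positive non-residue mod 499.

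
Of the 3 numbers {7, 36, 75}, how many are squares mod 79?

1

(7/79) = -1 → non-residue.
(36/79) = +1 → QR.
(75/79) = -1 → non-residue.
Total quadratic residues among the 3: 1.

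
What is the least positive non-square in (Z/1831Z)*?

3

(2/1831) = +1, so 2 is a residue.
(3/1831) = −1, so 3 is the smallest positive non-residue mod 1831.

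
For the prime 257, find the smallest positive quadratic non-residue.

3

(2/257) = +1, so 2 is a residue.
(3/257) = −1, so 3 is the smallest positive non-residue mod 257.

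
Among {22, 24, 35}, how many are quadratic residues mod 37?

(22/37) = -1 → non-residue.
(24/37) = -1 → non-residue.
(35/37) = -1 → non-residue.
Total quadratic residues among the 3: 0.

0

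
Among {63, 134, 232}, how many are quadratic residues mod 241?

(63/241) = -1 → non-residue.
(134/241) = +1 → QR.
(232/241) = +1 → QR.
Total quadratic residues among the 3: 2.

2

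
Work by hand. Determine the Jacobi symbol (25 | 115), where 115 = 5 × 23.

Reciprocity: 25 ≡ 1 and 115 ≡ 3 (mod 4), so (25/115) = +(115/25).
Reduce top mod 25: now compute (15/25).
Reciprocity: 15 ≡ 3 and 25 ≡ 1 (mod 4), so (15/25) = +(25/15).
Reduce top mod 15: now compute (10/15).
Pull out 2: since 15 ≡ 7 (mod 8), (2/15) = +1.
Reciprocity: 5 ≡ 1 and 15 ≡ 3 (mod 4), so (5/15) = +(15/5).
Reduce top mod 5: now compute (0/5).
Top reduces to 0: gcd > 1, so the symbol is 0.

0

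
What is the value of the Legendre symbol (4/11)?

Pull out 2^2: since 11 ≡ 3 (mod 8), (2/11) = -1, so (2/11)^2 = +1.
Reached (1/11) = 1. Collecting the sign flips along the way, the symbol is +1.

1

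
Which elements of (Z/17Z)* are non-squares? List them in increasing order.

Square k = 1,…,8 (k and 17−k give the same square):
1²=1, 2²=4, 3²=9, 4²=16, 5²≡8, 6²≡2, 7²≡15, 8²≡13 (mod 17).
The residues are {1, 2, 4, 8, 9, 13, 15, 16}; the non-residues are the remaining 8 nonzero classes.

3 5 6 7 10 11 12 14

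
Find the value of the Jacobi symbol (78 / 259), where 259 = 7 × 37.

1

Pull out 2: since 259 ≡ 3 (mod 8), (2/259) = -1.
Reciprocity: 39 ≡ 3 and 259 ≡ 3 (mod 4), so (39/259) = −(259/39).
Reduce top mod 39: now compute (25/39).
Reciprocity: 25 ≡ 1 and 39 ≡ 3 (mod 4), so (25/39) = +(39/25).
Reduce top mod 25: now compute (14/25).
Pull out 2: since 25 ≡ 1 (mod 8), (2/25) = +1.
Reciprocity: 7 ≡ 3 and 25 ≡ 1 (mod 4), so (7/25) = +(25/7).
Reduce top mod 7: now compute (4/7).
Pull out 2^2: since 7 ≡ 7 (mod 8), (2/7) = +1, so (2/7)^2 = +1.
Reached (1/7) = 1. Collecting the sign flips along the way, the symbol is +1.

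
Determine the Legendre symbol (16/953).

Euler's criterion: (16/953) ≡ 16^476 (mod 953).
16^2 ≡ 256 (mod 953)
16^4 ≡ 732 (mod 953)
16^8 ≡ 238 (mod 953)
16^16 ≡ 417 (mod 953)
16^32 ≡ 443 (mod 953)
16^64 ≡ 884 (mod 953)
16^128 ≡ 949 (mod 953)
16^256 ≡ 16 (mod 953)
16^476 = 16^(256+128+64+16+8+4) ≡ 1 (mod 953).
Result is 1, so (16/953) = 1.

1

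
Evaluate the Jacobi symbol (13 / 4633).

Reciprocity: 13 ≡ 1 and 4633 ≡ 1 (mod 4), so (13/4633) = +(4633/13).
Reduce top mod 13: now compute (5/13).
Reciprocity: 5 ≡ 1 and 13 ≡ 1 (mod 4), so (5/13) = +(13/5).
Reduce top mod 5: now compute (3/5).
Reciprocity: 3 ≡ 3 and 5 ≡ 1 (mod 4), so (3/5) = +(5/3).
Reduce top mod 3: now compute (2/3).
Pull out 2: since 3 ≡ 3 (mod 8), (2/3) = -1.
Reached (1/3) = 1. Collecting the sign flips along the way, the symbol is -1.

-1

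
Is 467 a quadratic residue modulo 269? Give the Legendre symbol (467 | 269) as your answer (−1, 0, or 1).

-1

First reduce: 467 ≡ 198 (mod 269).
Pull out 2: since 269 ≡ 5 (mod 8), (2/269) = -1.
Reciprocity: 99 ≡ 3 and 269 ≡ 1 (mod 4), so (99/269) = +(269/99).
Reduce top mod 99: now compute (71/99).
Reciprocity: 71 ≡ 3 and 99 ≡ 3 (mod 4), so (71/99) = −(99/71).
Reduce top mod 71: now compute (28/71).
Pull out 2^2: since 71 ≡ 7 (mod 8), (2/71) = +1, so (2/71)^2 = +1.
Reciprocity: 7 ≡ 3 and 71 ≡ 3 (mod 4), so (7/71) = −(71/7).
Reduce top mod 7: now compute (1/7).
Reached (1/7) = 1. Collecting the sign flips along the way, the symbol is -1.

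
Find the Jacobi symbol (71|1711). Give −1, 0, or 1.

1

Reciprocity: 71 ≡ 3 and 1711 ≡ 3 (mod 4), so (71/1711) = −(1711/71).
Reduce top mod 71: now compute (7/71).
Reciprocity: 7 ≡ 3 and 71 ≡ 3 (mod 4), so (7/71) = −(71/7).
Reduce top mod 7: now compute (1/7).
Reached (1/7) = 1. Collecting the sign flips along the way, the symbol is +1.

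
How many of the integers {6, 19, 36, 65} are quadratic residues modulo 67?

4

(6/67) = +1 → QR.
(19/67) = +1 → QR.
(36/67) = +1 → QR.
(65/67) = +1 → QR.
Total quadratic residues among the 4: 4.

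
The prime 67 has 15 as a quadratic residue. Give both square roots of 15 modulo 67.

Since 67 ≡ 3 (mod 4), a square root of 15 is 15^((67+1)/4) = 15^17 mod 67.
Repeated squaring: 15^2≡24, 15^4≡40, 15^8≡59, 15^16≡64 (mod 67).
15^17 = 15^(16+1) ≡ 22 (mod 67).
Check: 22² = 484 ≡ 15 (mod 67). The two roots are 22 and 45.

22, 45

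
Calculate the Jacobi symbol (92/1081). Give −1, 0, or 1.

0

Pull out 2^2: since 1081 ≡ 1 (mod 8), (2/1081) = +1, so (2/1081)^2 = +1.
Reciprocity: 23 ≡ 3 and 1081 ≡ 1 (mod 4), so (23/1081) = +(1081/23).
Reduce top mod 23: now compute (0/23).
Top reduces to 0: gcd > 1, so the symbol is 0.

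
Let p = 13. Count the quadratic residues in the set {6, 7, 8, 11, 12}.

(6/13) = -1 → non-residue.
(7/13) = -1 → non-residue.
(8/13) = -1 → non-residue.
(11/13) = -1 → non-residue.
(12/13) = +1 → QR.
Total quadratic residues among the 5: 1.

1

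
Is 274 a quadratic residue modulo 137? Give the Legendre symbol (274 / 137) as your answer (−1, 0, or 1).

0

First reduce: 274 ≡ 0 (mod 137).
Top reduces to 0: gcd > 1, so the symbol is 0.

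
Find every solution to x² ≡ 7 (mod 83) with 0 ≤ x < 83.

16, 67

Since 83 ≡ 3 (mod 4), a square root of 7 is 7^((83+1)/4) = 7^21 mod 83.
Repeated squaring: 7^2≡49, 7^4≡77, 7^8≡36, 7^16≡51 (mod 83).
7^21 = 7^(16+4+1) ≡ 16 (mod 83).
Check: 16² = 256 ≡ 7 (mod 83). The two roots are 16 and 67.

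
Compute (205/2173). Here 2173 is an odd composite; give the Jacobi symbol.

0

Reciprocity: 205 ≡ 1 and 2173 ≡ 1 (mod 4), so (205/2173) = +(2173/205).
Reduce top mod 205: now compute (123/205).
Reciprocity: 123 ≡ 3 and 205 ≡ 1 (mod 4), so (123/205) = +(205/123).
Reduce top mod 123: now compute (82/123).
Pull out 2: since 123 ≡ 3 (mod 8), (2/123) = -1.
Reciprocity: 41 ≡ 1 and 123 ≡ 3 (mod 4), so (41/123) = +(123/41).
Reduce top mod 41: now compute (0/41).
Top reduces to 0: gcd > 1, so the symbol is 0.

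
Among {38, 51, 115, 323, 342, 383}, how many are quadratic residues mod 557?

(38/557) = -1 → non-residue.
(51/557) = -1 → non-residue.
(115/557) = +1 → QR.
(323/557) = +1 → QR.
(342/557) = -1 → non-residue.
(383/557) = +1 → QR.
Total quadratic residues among the 6: 3.

3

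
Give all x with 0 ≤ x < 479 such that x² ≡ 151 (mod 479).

55, 424

Since 479 ≡ 3 (mod 4), a square root of 151 is 151^((479+1)/4) = 151^120 mod 479.
Repeated squaring: 151^2≡288, 151^4≡77, 151^8≡181, 151^16≡189, 151^32≡275, 151^64≡422 (mod 479).
151^120 = 151^(64+32+16+8) ≡ 55 (mod 479).
Check: 55² = 3025 ≡ 151 (mod 479). The two roots are 55 and 424.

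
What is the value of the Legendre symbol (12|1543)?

Pull out 2^2: since 1543 ≡ 7 (mod 8), (2/1543) = +1, so (2/1543)^2 = +1.
Reciprocity: 3 ≡ 3 and 1543 ≡ 3 (mod 4), so (3/1543) = −(1543/3).
Reduce top mod 3: now compute (1/3).
Reached (1/3) = 1. Collecting the sign flips along the way, the symbol is -1.

-1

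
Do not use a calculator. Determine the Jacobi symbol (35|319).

Reciprocity: 35 ≡ 3 and 319 ≡ 3 (mod 4), so (35/319) = −(319/35).
Reduce top mod 35: now compute (4/35).
Pull out 2^2: since 35 ≡ 3 (mod 8), (2/35) = -1, so (2/35)^2 = +1.
Reached (1/35) = 1. Collecting the sign flips along the way, the symbol is -1.

-1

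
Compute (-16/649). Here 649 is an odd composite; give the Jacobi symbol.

1

First reduce: -16 ≡ 633 (mod 649).
Reciprocity: 633 ≡ 1 and 649 ≡ 1 (mod 4), so (633/649) = +(649/633).
Reduce top mod 633: now compute (16/633).
Pull out 2^4: since 633 ≡ 1 (mod 8), (2/633) = +1, so (2/633)^4 = +1.
Reached (1/633) = 1. Collecting the sign flips along the way, the symbol is +1.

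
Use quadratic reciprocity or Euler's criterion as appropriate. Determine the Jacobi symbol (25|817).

1

Reciprocity: 25 ≡ 1 and 817 ≡ 1 (mod 4), so (25/817) = +(817/25).
Reduce top mod 25: now compute (17/25).
Reciprocity: 17 ≡ 1 and 25 ≡ 1 (mod 4), so (17/25) = +(25/17).
Reduce top mod 17: now compute (8/17).
Pull out 2^3: since 17 ≡ 1 (mod 8), (2/17) = +1, so (2/17)^3 = +1.
Reached (1/17) = 1. Collecting the sign flips along the way, the symbol is +1.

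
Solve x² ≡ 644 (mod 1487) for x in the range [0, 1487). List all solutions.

727, 760

Since 1487 ≡ 3 (mod 4), a square root of 644 is 644^((1487+1)/4) = 644^372 mod 1487.
Repeated squaring: 644^2≡1350, 644^4≡925, 644^8≡600, 644^16≡146, 644^32≡498, 644^64≡1162, 644^128≡48, 644^256≡817 (mod 1487).
644^372 = 644^(256+64+32+16+4) ≡ 760 (mod 1487).
Check: 760² = 577600 ≡ 644 (mod 1487). The two roots are 727 and 760.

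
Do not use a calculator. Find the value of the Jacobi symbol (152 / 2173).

-1

Pull out 2^3: since 2173 ≡ 5 (mod 8), (2/2173) = -1, so (2/2173)^3 = -1.
Reciprocity: 19 ≡ 3 and 2173 ≡ 1 (mod 4), so (19/2173) = +(2173/19).
Reduce top mod 19: now compute (7/19).
Reciprocity: 7 ≡ 3 and 19 ≡ 3 (mod 4), so (7/19) = −(19/7).
Reduce top mod 7: now compute (5/7).
Reciprocity: 5 ≡ 1 and 7 ≡ 3 (mod 4), so (5/7) = +(7/5).
Reduce top mod 5: now compute (2/5).
Pull out 2: since 5 ≡ 5 (mod 8), (2/5) = -1.
Reached (1/5) = 1. Collecting the sign flips along the way, the symbol is -1.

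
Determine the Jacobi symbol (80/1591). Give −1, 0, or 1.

1

Pull out 2^4: since 1591 ≡ 7 (mod 8), (2/1591) = +1, so (2/1591)^4 = +1.
Reciprocity: 5 ≡ 1 and 1591 ≡ 3 (mod 4), so (5/1591) = +(1591/5).
Reduce top mod 5: now compute (1/5).
Reached (1/5) = 1. Collecting the sign flips along the way, the symbol is +1.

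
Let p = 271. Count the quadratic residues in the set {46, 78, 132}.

(46/271) = -1 → non-residue.
(78/271) = +1 → QR.
(132/271) = -1 → non-residue.
Total quadratic residues among the 3: 1.

1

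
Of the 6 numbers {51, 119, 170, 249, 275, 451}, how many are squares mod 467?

(51/467) = +1 → QR.
(119/467) = +1 → QR.
(170/467) = +1 → QR.
(249/467) = +1 → QR.
(275/467) = -1 → non-residue.
(451/467) = -1 → non-residue.
Total quadratic residues among the 6: 4.

4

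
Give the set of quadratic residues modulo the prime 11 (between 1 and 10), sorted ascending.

1,3,4,5,9

Square k = 1,…,5 (k and 11−k give the same square):
1²=1, 2²=4, 3²=9, 4²≡5, 5²≡3 (mod 11).
So the quadratic residues mod 11 are {1, 3, 4, 5, 9}.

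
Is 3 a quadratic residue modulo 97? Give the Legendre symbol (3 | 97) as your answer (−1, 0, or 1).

1

Reciprocity: 3 ≡ 3 and 97 ≡ 1 (mod 4), so (3/97) = +(97/3).
Reduce top mod 3: now compute (1/3).
Reached (1/3) = 1. Collecting the sign flips along the way, the symbol is +1.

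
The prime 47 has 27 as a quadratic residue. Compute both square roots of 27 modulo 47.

Since 47 ≡ 3 (mod 4), a square root of 27 is 27^((47+1)/4) = 27^12 mod 47.
Repeated squaring: 27^2≡24, 27^4≡12, 27^8≡3 (mod 47).
27^12 = 27^(8+4) ≡ 36 (mod 47).
Check: 36² = 1296 ≡ 27 (mod 47). The two roots are 11 and 36.

11, 36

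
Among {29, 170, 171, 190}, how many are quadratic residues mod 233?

(29/233) = +1 → QR.
(170/233) = +1 → QR.
(171/233) = +1 → QR.
(190/233) = -1 → non-residue.
Total quadratic residues among the 4: 3.

3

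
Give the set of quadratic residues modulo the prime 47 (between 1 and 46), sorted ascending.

1, 2, 3, 4, 6, 7, 8, 9, 12, 14, 16, 17, 18, 21, 24, 25, 27, 28, 32, 34, 36, 37, 42

Square k = 1,…,23 (k and 47−k give the same square):
1²=1, 2²=4, 3²=9, 4²=16, 5²=25, 6²=36, 7²≡2, 8²≡17, 9²≡34, 10²≡6, 11²≡27, 12²≡3, 13²≡28, 14²≡8, 15²≡37, 16²≡21, 17²≡7, 18²≡42, 19²≡32, 20²≡24, 21²≡18, 22²≡14, 23²≡12 (mod 47).
So the quadratic residues mod 47 are {1, 2, 3, 4, 6, 7, 8, 9, 12, 14, 16, 17, 18, 21, 24, 25, 27, 28, 32, 34, 36, 37, 42}.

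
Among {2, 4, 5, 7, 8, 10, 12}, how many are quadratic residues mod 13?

(2/13) = -1 → non-residue.
(4/13) = +1 → QR.
(5/13) = -1 → non-residue.
(7/13) = -1 → non-residue.
(8/13) = -1 → non-residue.
(10/13) = +1 → QR.
(12/13) = +1 → QR.
Total quadratic residues among the 7: 3.

3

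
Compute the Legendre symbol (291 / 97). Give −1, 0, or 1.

First reduce: 291 ≡ 0 (mod 97).
Top reduces to 0: gcd > 1, so the symbol is 0.

0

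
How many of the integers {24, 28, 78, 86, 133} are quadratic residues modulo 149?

(24/149) = +1 → QR.
(28/149) = +1 → QR.
(78/149) = -1 → non-residue.
(86/149) = +1 → QR.
(133/149) = +1 → QR.
Total quadratic residues among the 5: 4.

4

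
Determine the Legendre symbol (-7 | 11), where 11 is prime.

First reduce: -7 ≡ 4 (mod 11).
Pull out 2^2: since 11 ≡ 3 (mod 8), (2/11) = -1, so (2/11)^2 = +1.
Reached (1/11) = 1. Collecting the sign flips along the way, the symbol is +1.

1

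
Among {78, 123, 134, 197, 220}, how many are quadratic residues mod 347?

1

(78/347) = -1 → non-residue.
(123/347) = -1 → non-residue.
(134/347) = -1 → non-residue.
(197/347) = +1 → QR.
(220/347) = -1 → non-residue.
Total quadratic residues among the 5: 1.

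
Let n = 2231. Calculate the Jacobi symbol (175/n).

1

Reciprocity: 175 ≡ 3 and 2231 ≡ 3 (mod 4), so (175/2231) = −(2231/175).
Reduce top mod 175: now compute (131/175).
Reciprocity: 131 ≡ 3 and 175 ≡ 3 (mod 4), so (131/175) = −(175/131).
Reduce top mod 131: now compute (44/131).
Pull out 2^2: since 131 ≡ 3 (mod 8), (2/131) = -1, so (2/131)^2 = +1.
Reciprocity: 11 ≡ 3 and 131 ≡ 3 (mod 4), so (11/131) = −(131/11).
Reduce top mod 11: now compute (10/11).
Pull out 2: since 11 ≡ 3 (mod 8), (2/11) = -1.
Reciprocity: 5 ≡ 1 and 11 ≡ 3 (mod 4), so (5/11) = +(11/5).
Reduce top mod 5: now compute (1/5).
Reached (1/5) = 1. Collecting the sign flips along the way, the symbol is +1.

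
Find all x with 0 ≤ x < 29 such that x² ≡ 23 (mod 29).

9, 20

29 ≡ 1 (mod 4), so we find a root by search.
Trying successive values, 9² = 81 ≡ 23 (mod 29). The other root is 29 − 9 = 20.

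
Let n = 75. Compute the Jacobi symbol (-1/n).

First reduce: -1 ≡ 74 (mod 75).
Pull out 2: since 75 ≡ 3 (mod 8), (2/75) = -1.
Reciprocity: 37 ≡ 1 and 75 ≡ 3 (mod 4), so (37/75) = +(75/37).
Reduce top mod 37: now compute (1/37).
Reached (1/37) = 1. Collecting the sign flips along the way, the symbol is -1.

-1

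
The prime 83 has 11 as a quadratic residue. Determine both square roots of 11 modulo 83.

29, 54

Since 83 ≡ 3 (mod 4), a square root of 11 is 11^((83+1)/4) = 11^21 mod 83.
Repeated squaring: 11^2≡38, 11^4≡33, 11^8≡10, 11^16≡17 (mod 83).
11^21 = 11^(16+4+1) ≡ 29 (mod 83).
Check: 29² = 841 ≡ 11 (mod 83). The two roots are 29 and 54.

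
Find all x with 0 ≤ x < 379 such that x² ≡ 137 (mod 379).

183, 196

Since 379 ≡ 3 (mod 4), a square root of 137 is 137^((379+1)/4) = 137^95 mod 379.
Repeated squaring: 137^2≡198, 137^4≡167, 137^8≡222, 137^16≡14, 137^32≡196, 137^64≡137 (mod 379).
137^95 = 137^(64+16+8+4+2+1) ≡ 196 (mod 379).
Check: 196² = 38416 ≡ 137 (mod 379). The two roots are 183 and 196.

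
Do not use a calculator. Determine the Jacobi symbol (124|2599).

Pull out 2^2: since 2599 ≡ 7 (mod 8), (2/2599) = +1, so (2/2599)^2 = +1.
Reciprocity: 31 ≡ 3 and 2599 ≡ 3 (mod 4), so (31/2599) = −(2599/31).
Reduce top mod 31: now compute (26/31).
Pull out 2: since 31 ≡ 7 (mod 8), (2/31) = +1.
Reciprocity: 13 ≡ 1 and 31 ≡ 3 (mod 4), so (13/31) = +(31/13).
Reduce top mod 13: now compute (5/13).
Reciprocity: 5 ≡ 1 and 13 ≡ 1 (mod 4), so (5/13) = +(13/5).
Reduce top mod 5: now compute (3/5).
Reciprocity: 3 ≡ 3 and 5 ≡ 1 (mod 4), so (3/5) = +(5/3).
Reduce top mod 3: now compute (2/3).
Pull out 2: since 3 ≡ 3 (mod 8), (2/3) = -1.
Reached (1/3) = 1. Collecting the sign flips along the way, the symbol is +1.

1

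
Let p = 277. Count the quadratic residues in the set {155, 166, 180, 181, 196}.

(155/277) = +1 → QR.
(166/277) = -1 → non-residue.
(180/277) = -1 → non-residue.
(181/277) = -1 → non-residue.
(196/277) = +1 → QR.
Total quadratic residues among the 5: 2.

2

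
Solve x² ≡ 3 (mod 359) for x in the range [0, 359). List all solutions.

Since 359 ≡ 3 (mod 4), a square root of 3 is 3^((359+1)/4) = 3^90 mod 359.
Repeated squaring: 3^2≡9, 3^4≡81, 3^8≡99, 3^16≡108, 3^32≡176, 3^64≡102 (mod 359).
3^90 = 3^(64+16+8+2) ≡ 196 (mod 359).
Check: 196² = 38416 ≡ 3 (mod 359). The two roots are 163 and 196.

163, 196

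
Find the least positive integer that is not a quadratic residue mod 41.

(2/41) = +1, so 2 is a residue.
(3/41) = −1, so 3 is the smallest positive non-residue mod 41.

3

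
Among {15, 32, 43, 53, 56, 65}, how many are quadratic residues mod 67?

(15/67) = +1 → QR.
(32/67) = -1 → non-residue.
(43/67) = -1 → non-residue.
(53/67) = -1 → non-residue.
(56/67) = +1 → QR.
(65/67) = +1 → QR.
Total quadratic residues among the 6: 3.

3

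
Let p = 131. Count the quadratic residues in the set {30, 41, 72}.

1

(30/131) = -1 → non-residue.
(41/131) = +1 → QR.
(72/131) = -1 → non-residue.
Total quadratic residues among the 3: 1.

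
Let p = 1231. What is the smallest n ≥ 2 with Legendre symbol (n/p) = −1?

3

(2/1231) = +1, so 2 is a residue.
(3/1231) = −1, so 3 is the smallest positive non-residue mod 1231.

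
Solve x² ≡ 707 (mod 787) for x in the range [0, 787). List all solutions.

Since 787 ≡ 3 (mod 4), a square root of 707 is 707^((787+1)/4) = 707^197 mod 787.
Repeated squaring: 707^2≡104, 707^4≡585, 707^8≡667, 707^16≡234, 707^32≡453, 707^64≡589, 707^128≡641 (mod 787).
707^197 = 707^(128+64+4+1) ≡ 311 (mod 787).
Check: 311² = 96721 ≡ 707 (mod 787). The two roots are 311 and 476.

311, 476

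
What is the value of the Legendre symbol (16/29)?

Pull out 2^4: since 29 ≡ 5 (mod 8), (2/29) = -1, so (2/29)^4 = +1.
Reached (1/29) = 1. Collecting the sign flips along the way, the symbol is +1.

1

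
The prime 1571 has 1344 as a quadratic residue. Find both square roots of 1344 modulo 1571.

Since 1571 ≡ 3 (mod 4), a square root of 1344 is 1344^((1571+1)/4) = 1344^393 mod 1571.
Repeated squaring: 1344^2≡1257, 1344^4≡1194, 1344^8≡739, 1344^16≡984, 1344^32≡520, 1344^64≡188, 1344^128≡782, 1344^256≡405 (mod 1571).
1344^393 = 1344^(256+128+8+1) ≡ 961 (mod 1571).
Check: 961² = 923521 ≡ 1344 (mod 1571). The two roots are 610 and 961.

610, 961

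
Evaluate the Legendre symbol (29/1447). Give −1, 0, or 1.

Reciprocity: 29 ≡ 1 and 1447 ≡ 3 (mod 4), so (29/1447) = +(1447/29).
Reduce top mod 29: now compute (26/29).
Pull out 2: since 29 ≡ 5 (mod 8), (2/29) = -1.
Reciprocity: 13 ≡ 1 and 29 ≡ 1 (mod 4), so (13/29) = +(29/13).
Reduce top mod 13: now compute (3/13).
Reciprocity: 3 ≡ 3 and 13 ≡ 1 (mod 4), so (3/13) = +(13/3).
Reduce top mod 3: now compute (1/3).
Reached (1/3) = 1. Collecting the sign flips along the way, the symbol is -1.

-1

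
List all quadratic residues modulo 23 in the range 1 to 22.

1,2,3,4,6,8,9,12,13,16,18

Square k = 1,…,11 (k and 23−k give the same square):
1²=1, 2²=4, 3²=9, 4²=16, 5²≡2, 6²≡13, 7²≡3, 8²≡18, 9²≡12, 10²≡8, 11²≡6 (mod 23).
So the quadratic residues mod 23 are {1, 2, 3, 4, 6, 8, 9, 12, 13, 16, 18}.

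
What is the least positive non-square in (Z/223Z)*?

(2/223) = +1, so 2 is a residue.
(3/223) = −1, so 3 is the smallest positive non-residue mod 223.

3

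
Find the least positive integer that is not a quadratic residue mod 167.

5

(2/167) = +1, so 2 is a residue.
(3/167) = +1, so 3 is a residue.
(4/167) = +1, so 4 is a residue.
(5/167) = −1, so 5 is the smallest positive non-residue mod 167.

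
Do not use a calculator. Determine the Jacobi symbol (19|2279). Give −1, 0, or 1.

1

Reciprocity: 19 ≡ 3 and 2279 ≡ 3 (mod 4), so (19/2279) = −(2279/19).
Reduce top mod 19: now compute (18/19).
Pull out 2: since 19 ≡ 3 (mod 8), (2/19) = -1.
Reciprocity: 9 ≡ 1 and 19 ≡ 3 (mod 4), so (9/19) = +(19/9).
Reduce top mod 9: now compute (1/9).
Reached (1/9) = 1. Collecting the sign flips along the way, the symbol is +1.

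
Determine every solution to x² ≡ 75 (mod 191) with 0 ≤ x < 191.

Since 191 ≡ 3 (mod 4), a square root of 75 is 75^((191+1)/4) = 75^48 mod 191.
Repeated squaring: 75^2≡86, 75^4≡138, 75^8≡135, 75^16≡80, 75^32≡97 (mod 191).
75^48 = 75^(32+16) ≡ 120 (mod 191).
Check: 120² = 14400 ≡ 75 (mod 191). The two roots are 71 and 120.

71, 120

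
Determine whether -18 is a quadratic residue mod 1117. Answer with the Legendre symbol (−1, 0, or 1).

-1

First reduce: -18 ≡ 1099 (mod 1117).
Reciprocity: 1099 ≡ 3 and 1117 ≡ 1 (mod 4), so (1099/1117) = +(1117/1099).
Reduce top mod 1099: now compute (18/1099).
Pull out 2: since 1099 ≡ 3 (mod 8), (2/1099) = -1.
Reciprocity: 9 ≡ 1 and 1099 ≡ 3 (mod 4), so (9/1099) = +(1099/9).
Reduce top mod 9: now compute (1/9).
Reached (1/9) = 1. Collecting the sign flips along the way, the symbol is -1.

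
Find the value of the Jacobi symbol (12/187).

-1

Pull out 2^2: since 187 ≡ 3 (mod 8), (2/187) = -1, so (2/187)^2 = +1.
Reciprocity: 3 ≡ 3 and 187 ≡ 3 (mod 4), so (3/187) = −(187/3).
Reduce top mod 3: now compute (1/3).
Reached (1/3) = 1. Collecting the sign flips along the way, the symbol is -1.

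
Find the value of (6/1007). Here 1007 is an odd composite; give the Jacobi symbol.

Pull out 2: since 1007 ≡ 7 (mod 8), (2/1007) = +1.
Reciprocity: 3 ≡ 3 and 1007 ≡ 3 (mod 4), so (3/1007) = −(1007/3).
Reduce top mod 3: now compute (2/3).
Pull out 2: since 3 ≡ 3 (mod 8), (2/3) = -1.
Reached (1/3) = 1. Collecting the sign flips along the way, the symbol is +1.

1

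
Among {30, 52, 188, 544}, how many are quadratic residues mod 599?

4

(30/599) = +1 → QR.
(52/599) = +1 → QR.
(188/599) = +1 → QR.
(544/599) = +1 → QR.
Total quadratic residues among the 4: 4.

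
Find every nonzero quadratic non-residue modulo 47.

Square k = 1,…,23 (k and 47−k give the same square):
1²=1, 2²=4, 3²=9, 4²=16, 5²=25, 6²=36, 7²≡2, 8²≡17, 9²≡34, 10²≡6, 11²≡27, 12²≡3, 13²≡28, 14²≡8, 15²≡37, 16²≡21, 17²≡7, 18²≡42, 19²≡32, 20²≡24, 21²≡18, 22²≡14, 23²≡12 (mod 47).
The residues are {1, 2, 3, 4, 6, 7, 8, 9, 12, 14, 16, 17, 18, 21, 24, 25, 27, 28, 32, 34, 36, 37, 42}; the non-residues are the remaining 23 nonzero classes.

5 10 11 13 15 19 20 22 23 26 29 30 31 33 35 38 39 40 41 43 44 45 46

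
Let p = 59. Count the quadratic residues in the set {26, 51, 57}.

(26/59) = +1 → QR.
(51/59) = +1 → QR.
(57/59) = +1 → QR.
Total quadratic residues among the 3: 3.

3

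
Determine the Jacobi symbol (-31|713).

First reduce: -31 ≡ 682 (mod 713).
Pull out 2: since 713 ≡ 1 (mod 8), (2/713) = +1.
Reciprocity: 341 ≡ 1 and 713 ≡ 1 (mod 4), so (341/713) = +(713/341).
Reduce top mod 341: now compute (31/341).
Reciprocity: 31 ≡ 3 and 341 ≡ 1 (mod 4), so (31/341) = +(341/31).
Reduce top mod 31: now compute (0/31).
Top reduces to 0: gcd > 1, so the symbol is 0.

0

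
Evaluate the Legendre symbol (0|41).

0

Top reduces to 0: gcd > 1, so the symbol is 0.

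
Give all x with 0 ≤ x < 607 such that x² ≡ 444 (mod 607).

192, 415

Since 607 ≡ 3 (mod 4), a square root of 444 is 444^((607+1)/4) = 444^152 mod 607.
Repeated squaring: 444^2≡468, 444^4≡504, 444^8≡290, 444^16≡334, 444^32≡475, 444^64≡428, 444^128≡477 (mod 607).
444^152 = 444^(128+16+8) ≡ 415 (mod 607).
Check: 415² = 172225 ≡ 444 (mod 607). The two roots are 192 and 415.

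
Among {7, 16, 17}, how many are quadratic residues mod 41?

1

(7/41) = -1 → non-residue.
(16/41) = +1 → QR.
(17/41) = -1 → non-residue.
Total quadratic residues among the 3: 1.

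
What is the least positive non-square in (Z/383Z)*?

5

(2/383) = +1, so 2 is a residue.
(3/383) = +1, so 3 is a residue.
(4/383) = +1, so 4 is a residue.
(5/383) = −1, so 5 is the smallest positive non-residue mod 383.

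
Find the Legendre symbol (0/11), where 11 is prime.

Top reduces to 0: gcd > 1, so the symbol is 0.

0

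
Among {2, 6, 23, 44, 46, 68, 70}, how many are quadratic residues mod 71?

(2/71) = +1 → QR.
(6/71) = +1 → QR.
(23/71) = -1 → non-residue.
(44/71) = -1 → non-residue.
(46/71) = -1 → non-residue.
(68/71) = -1 → non-residue.
(70/71) = -1 → non-residue.
Total quadratic residues among the 7: 2.

2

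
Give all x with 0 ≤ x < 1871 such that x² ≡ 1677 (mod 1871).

880, 991

Since 1871 ≡ 3 (mod 4), a square root of 1677 is 1677^((1871+1)/4) = 1677^468 mod 1871.
Repeated squaring: 1677^2≡216, 1677^4≡1752, 1677^8≡1064, 1677^16≡141, 1677^32≡1171, 1677^64≡1669, 1677^128≡1513, 1677^256≡936 (mod 1871).
1677^468 = 1677^(256+128+64+16+4) ≡ 991 (mod 1871).
Check: 991² = 982081 ≡ 1677 (mod 1871). The two roots are 880 and 991.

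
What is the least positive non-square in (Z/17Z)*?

3

(2/17) = +1, so 2 is a residue.
(3/17) = −1, so 3 is the smallest positive non-residue mod 17.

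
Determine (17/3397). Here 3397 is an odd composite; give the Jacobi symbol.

-1

Reciprocity: 17 ≡ 1 and 3397 ≡ 1 (mod 4), so (17/3397) = +(3397/17).
Reduce top mod 17: now compute (14/17).
Pull out 2: since 17 ≡ 1 (mod 8), (2/17) = +1.
Reciprocity: 7 ≡ 3 and 17 ≡ 1 (mod 4), so (7/17) = +(17/7).
Reduce top mod 7: now compute (3/7).
Reciprocity: 3 ≡ 3 and 7 ≡ 3 (mod 4), so (3/7) = −(7/3).
Reduce top mod 3: now compute (1/3).
Reached (1/3) = 1. Collecting the sign flips along the way, the symbol is -1.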